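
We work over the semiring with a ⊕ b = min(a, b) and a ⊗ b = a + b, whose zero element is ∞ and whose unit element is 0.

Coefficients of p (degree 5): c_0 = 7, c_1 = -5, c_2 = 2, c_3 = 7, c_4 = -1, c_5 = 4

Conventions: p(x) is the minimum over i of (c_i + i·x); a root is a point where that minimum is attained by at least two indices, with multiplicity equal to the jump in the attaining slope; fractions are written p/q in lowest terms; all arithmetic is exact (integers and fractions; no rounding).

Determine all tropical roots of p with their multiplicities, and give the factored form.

hull edge (i=0, c=7) to (i=1, c=-5): slope -12, span 1
hull edge (i=1, c=-5) to (i=4, c=-1): slope 4/3, span 3
hull edge (i=4, c=-1) to (i=5, c=4): slope 5, span 1
Factored form: p(x) = 4 ⊗ (x ⊕ (-5)) ⊗ (x ⊕ (-4/3)) ⊗ (x ⊕ (-4/3)) ⊗ (x ⊕ (-4/3)) ⊗ (x ⊕ 12)
Answer: roots = -5 (mult 1), -4/3 (mult 3), 12 (mult 1)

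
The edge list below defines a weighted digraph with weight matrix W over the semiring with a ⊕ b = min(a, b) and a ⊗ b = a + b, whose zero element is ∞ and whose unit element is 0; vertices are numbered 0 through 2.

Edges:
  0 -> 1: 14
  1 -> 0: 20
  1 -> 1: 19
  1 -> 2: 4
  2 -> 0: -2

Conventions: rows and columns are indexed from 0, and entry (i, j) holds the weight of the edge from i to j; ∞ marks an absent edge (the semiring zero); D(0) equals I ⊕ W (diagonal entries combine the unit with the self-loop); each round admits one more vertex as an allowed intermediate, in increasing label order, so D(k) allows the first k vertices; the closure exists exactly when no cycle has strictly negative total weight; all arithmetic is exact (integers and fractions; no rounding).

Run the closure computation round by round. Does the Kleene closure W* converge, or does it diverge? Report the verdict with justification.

D(0):
  [0, 14, ∞]
  [20, 0, 4]
  [-2, ∞, 0]
D(1):
  [0, 14, ∞]
  [20, 0, 4]
  [-2, 12, 0]
D(2):
  [0, 14, 18]
  [20, 0, 4]
  [-2, 12, 0]
D(3):
  [0, 14, 18]
  [2, 0, 4]
  [-2, 12, 0]
Key observation: every diagonal entry stays at the unit through all rounds, so no improving cycle exists.
Answer: CONVERGES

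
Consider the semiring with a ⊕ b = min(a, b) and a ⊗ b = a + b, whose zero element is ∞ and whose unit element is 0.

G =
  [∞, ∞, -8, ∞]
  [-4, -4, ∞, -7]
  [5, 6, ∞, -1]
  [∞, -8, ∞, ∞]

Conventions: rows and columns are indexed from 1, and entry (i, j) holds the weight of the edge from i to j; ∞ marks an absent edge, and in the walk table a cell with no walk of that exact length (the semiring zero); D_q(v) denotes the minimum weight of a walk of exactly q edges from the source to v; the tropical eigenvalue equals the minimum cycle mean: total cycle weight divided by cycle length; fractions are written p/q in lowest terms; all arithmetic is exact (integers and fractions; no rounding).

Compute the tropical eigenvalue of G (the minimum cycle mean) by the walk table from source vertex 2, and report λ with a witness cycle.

q=0: [∞, 0, ∞, ∞]
q=1: [-4, -4, ∞, -7]
q=2: [-8, -15, -12, -11]
q=3: [-19, -19, -16, -22]
q=4: [-23, -30, -27, -26]
Optimal cycle mean attained by: cycle 2->4->2, total (-7) + (-8), length 2.
Answer: λ = -15/2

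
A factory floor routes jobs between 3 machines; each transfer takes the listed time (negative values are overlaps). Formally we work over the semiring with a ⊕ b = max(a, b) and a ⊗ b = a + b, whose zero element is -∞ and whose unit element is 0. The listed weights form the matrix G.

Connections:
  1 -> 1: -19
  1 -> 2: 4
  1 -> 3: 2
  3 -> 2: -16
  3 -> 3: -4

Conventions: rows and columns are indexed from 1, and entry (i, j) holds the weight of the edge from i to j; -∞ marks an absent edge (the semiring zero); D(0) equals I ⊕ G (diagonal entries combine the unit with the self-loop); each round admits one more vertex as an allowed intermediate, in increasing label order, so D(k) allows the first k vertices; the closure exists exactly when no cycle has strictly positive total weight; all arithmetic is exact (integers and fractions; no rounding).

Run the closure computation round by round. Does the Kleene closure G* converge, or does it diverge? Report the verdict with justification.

D(0):
  [0, 4, 2]
  [-∞, 0, -∞]
  [-∞, -16, 0]
D(1):
  [0, 4, 2]
  [-∞, 0, -∞]
  [-∞, -16, 0]
D(2):
  [0, 4, 2]
  [-∞, 0, -∞]
  [-∞, -16, 0]
D(3):
  [0, 4, 2]
  [-∞, 0, -∞]
  [-∞, -16, 0]
Key observation: every diagonal entry stays at the unit through all rounds, so no improving cycle exists.
Answer: CONVERGES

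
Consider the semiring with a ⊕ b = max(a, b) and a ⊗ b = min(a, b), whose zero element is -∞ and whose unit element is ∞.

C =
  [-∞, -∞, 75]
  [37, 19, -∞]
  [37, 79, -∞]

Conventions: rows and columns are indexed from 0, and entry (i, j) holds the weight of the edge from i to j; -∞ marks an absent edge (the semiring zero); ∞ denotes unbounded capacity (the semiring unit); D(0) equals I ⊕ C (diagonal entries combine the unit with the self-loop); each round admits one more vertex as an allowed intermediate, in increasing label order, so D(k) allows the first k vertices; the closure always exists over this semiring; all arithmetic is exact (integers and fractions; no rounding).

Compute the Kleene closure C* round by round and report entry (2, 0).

D(0):
  [∞, -∞, 75]
  [37, ∞, -∞]
  [37, 79, ∞]
D(1):
  [∞, -∞, 75]
  [37, ∞, 37]
  [37, 79, ∞]
D(2):
  [∞, -∞, 75]
  [37, ∞, 37]
  [37, 79, ∞]
D(3):
  [∞, 75, 75]
  [37, ∞, 37]
  [37, 79, ∞]
Answer: C*[2][0] = 37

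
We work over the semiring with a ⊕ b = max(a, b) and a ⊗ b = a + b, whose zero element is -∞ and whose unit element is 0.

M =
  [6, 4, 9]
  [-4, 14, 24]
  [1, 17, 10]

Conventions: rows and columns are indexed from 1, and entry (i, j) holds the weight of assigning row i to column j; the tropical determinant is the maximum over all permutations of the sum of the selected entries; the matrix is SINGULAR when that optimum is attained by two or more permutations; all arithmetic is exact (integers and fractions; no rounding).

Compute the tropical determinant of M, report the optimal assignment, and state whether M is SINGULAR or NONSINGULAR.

σ = (1, 2, 3): 6 + 14 + 10 = 30
σ = (1, 3, 2): 6 + 24 + 17 = 47
σ = (2, 1, 3): 4 + (-4) + 10 = 10
σ = (2, 3, 1): 4 + 24 + 1 = 29
σ = (3, 1, 2): 9 + (-4) + 17 = 22
σ = (3, 2, 1): 9 + 14 + 1 = 24
Optimal value attained by: σ = (1, 3, 2).
Answer: det⊕(M) = 47; verdict: NONSINGULAR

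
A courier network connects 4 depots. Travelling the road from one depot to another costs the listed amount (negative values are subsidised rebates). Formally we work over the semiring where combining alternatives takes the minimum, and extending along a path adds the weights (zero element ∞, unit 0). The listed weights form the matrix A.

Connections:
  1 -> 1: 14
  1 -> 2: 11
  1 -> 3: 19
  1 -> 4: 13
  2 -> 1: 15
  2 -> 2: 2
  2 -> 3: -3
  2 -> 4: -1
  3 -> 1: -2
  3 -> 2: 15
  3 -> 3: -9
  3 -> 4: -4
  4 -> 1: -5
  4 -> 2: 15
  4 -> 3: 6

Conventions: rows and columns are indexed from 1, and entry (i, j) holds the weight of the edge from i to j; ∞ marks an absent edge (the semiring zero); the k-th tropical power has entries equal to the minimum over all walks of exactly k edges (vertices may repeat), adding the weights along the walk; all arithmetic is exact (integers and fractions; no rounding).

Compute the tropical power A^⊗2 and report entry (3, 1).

A^⊗2:
  [8, 13, 8, 10]
  [-6, 4, -12, -7]
  [-11, 6, -18, -13]
  [4, 6, -3, 2]
Key observation: the optimum is the walk 3->3->1, with weight (-9) + (-2) = -11.
Optimal value attained by: walk 3->3->1.
Answer: (A^⊗2)[3][1] = -11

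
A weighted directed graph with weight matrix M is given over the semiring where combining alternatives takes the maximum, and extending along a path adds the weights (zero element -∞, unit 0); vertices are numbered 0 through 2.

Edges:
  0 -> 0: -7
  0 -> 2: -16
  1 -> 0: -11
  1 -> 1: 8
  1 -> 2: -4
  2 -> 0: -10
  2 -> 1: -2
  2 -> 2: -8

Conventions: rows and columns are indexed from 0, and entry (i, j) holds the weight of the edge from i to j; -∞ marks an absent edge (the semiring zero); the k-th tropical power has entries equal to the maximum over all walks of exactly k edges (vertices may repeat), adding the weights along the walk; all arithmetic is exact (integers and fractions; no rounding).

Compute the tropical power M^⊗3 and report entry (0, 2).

M^⊗2:
  [-14, -18, -23]
  [-3, 16, 4]
  [-13, 6, -6]
M^⊗3:
  [-21, -10, -22]
  [5, 24, 12]
  [-5, 14, 2]
Key observation: the optimum is the walk 0->2->1->2, with weight (-16) + (-2) + (-4) = -22.
Optimal value attained by: walk 0->2->1->2.
Answer: (M^⊗3)[0][2] = -22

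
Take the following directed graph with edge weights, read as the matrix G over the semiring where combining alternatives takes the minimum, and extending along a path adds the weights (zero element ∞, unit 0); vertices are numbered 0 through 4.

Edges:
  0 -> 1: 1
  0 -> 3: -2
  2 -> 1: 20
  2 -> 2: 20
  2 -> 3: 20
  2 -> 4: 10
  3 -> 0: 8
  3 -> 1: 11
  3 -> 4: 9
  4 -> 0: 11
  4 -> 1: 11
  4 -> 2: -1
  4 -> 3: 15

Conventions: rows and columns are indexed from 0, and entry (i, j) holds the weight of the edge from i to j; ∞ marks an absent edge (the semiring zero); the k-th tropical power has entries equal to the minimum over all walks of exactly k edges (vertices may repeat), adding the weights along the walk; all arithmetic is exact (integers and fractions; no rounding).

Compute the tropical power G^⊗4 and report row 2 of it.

G^⊗2:
  [6, 9, ∞, ∞, 7]
  [∞, ∞, ∞, ∞, ∞]
  [21, 21, 9, 25, 29]
  [20, 9, 8, 6, ∞]
  [23, 12, 19, 9, 9]
G^⊗3:
  [18, 7, 6, 4, ∞]
  [∞, ∞, ∞, ∞, ∞]
  [33, 22, 28, 19, 19]
  [14, 17, 28, 18, 15]
  [17, 20, 8, 21, 18]
G^⊗4:
  [12, 15, 26, 16, 13]
  [∞, ∞, ∞, ∞, ∞]
  [27, 30, 18, 31, 28]
  [26, 15, 14, 12, 27]
  [29, 18, 17, 15, 18]
Answer: row 2 of G^⊗4 = [27, 30, 18, 31, 28]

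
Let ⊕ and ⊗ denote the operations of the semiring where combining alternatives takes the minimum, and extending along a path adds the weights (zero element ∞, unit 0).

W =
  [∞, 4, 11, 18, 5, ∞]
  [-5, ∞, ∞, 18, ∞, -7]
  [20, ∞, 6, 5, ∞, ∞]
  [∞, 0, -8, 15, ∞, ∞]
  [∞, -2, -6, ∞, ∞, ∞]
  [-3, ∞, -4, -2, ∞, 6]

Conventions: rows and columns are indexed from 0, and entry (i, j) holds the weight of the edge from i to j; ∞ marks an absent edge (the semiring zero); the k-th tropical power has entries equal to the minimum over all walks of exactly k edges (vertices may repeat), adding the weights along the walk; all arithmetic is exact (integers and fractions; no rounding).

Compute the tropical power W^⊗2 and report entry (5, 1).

W^⊗2:
  [-1, 3, -1, 16, ∞, -3]
  [-10, -1, -11, -9, 0, -1]
  [26, 5, -3, 11, 25, ∞]
  [-5, 15, -2, -3, ∞, -7]
  [-7, ∞, 0, -1, ∞, -9]
  [3, -2, -10, 1, 2, 12]
Key observation: the optimum is the walk 5->3->1, with weight (-2) + 0 = -2.
Optimal value attained by: walk 5->3->1.
Answer: (W^⊗2)[5][1] = -2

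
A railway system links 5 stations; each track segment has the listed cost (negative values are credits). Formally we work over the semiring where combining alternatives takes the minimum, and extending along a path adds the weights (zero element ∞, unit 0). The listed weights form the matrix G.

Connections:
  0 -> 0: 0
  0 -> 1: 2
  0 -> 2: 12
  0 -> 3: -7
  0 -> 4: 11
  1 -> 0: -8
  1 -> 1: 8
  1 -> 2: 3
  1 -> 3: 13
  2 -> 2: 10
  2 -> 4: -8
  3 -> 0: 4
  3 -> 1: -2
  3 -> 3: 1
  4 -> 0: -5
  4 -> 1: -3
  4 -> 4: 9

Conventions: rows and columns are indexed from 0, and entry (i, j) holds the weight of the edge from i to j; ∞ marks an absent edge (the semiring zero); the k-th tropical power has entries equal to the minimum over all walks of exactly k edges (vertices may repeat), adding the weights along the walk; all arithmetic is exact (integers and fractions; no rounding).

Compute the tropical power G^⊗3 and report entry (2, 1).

G^⊗2:
  [-6, -9, 5, -7, 4]
  [-8, -6, 4, -15, -5]
  [-13, -11, 20, ∞, 1]
  [-10, -1, 1, -3, 15]
  [-11, -3, 0, -12, 6]
G^⊗3:
  [-17, -9, -6, -13, -3]
  [-14, -17, -3, -15, -4]
  [-19, -11, -8, -20, -2]
  [-10, -8, 2, -17, -7]
  [-11, -14, 0, -18, -8]
Key observation: the optimum is the walk 2->4->0->1, with weight (-8) + (-5) + 2 = -11.
Optimal value attained by: walk 2->4->0->1.
Answer: (G^⊗3)[2][1] = -11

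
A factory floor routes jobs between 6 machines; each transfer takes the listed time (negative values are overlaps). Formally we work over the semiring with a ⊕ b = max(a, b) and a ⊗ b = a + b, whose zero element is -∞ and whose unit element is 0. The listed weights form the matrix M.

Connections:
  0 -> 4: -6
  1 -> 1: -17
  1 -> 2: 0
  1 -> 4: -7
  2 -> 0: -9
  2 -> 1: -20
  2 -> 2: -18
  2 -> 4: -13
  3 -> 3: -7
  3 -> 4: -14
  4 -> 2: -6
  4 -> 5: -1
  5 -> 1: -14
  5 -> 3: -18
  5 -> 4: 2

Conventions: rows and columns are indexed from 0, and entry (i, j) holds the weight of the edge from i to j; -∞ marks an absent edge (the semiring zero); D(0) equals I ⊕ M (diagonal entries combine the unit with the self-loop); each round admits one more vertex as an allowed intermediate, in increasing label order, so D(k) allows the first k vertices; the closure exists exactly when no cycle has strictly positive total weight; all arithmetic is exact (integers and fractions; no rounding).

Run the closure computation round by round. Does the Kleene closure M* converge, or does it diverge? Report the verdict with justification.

D(0):
  [0, -∞, -∞, -∞, -6, -∞]
  [-∞, 0, 0, -∞, -7, -∞]
  [-9, -20, 0, -∞, -13, -∞]
  [-∞, -∞, -∞, 0, -14, -∞]
  [-∞, -∞, -6, -∞, 0, -1]
  [-∞, -14, -∞, -18, 2, 0]
D(1):
  [0, -∞, -∞, -∞, -6, -∞]
  [-∞, 0, 0, -∞, -7, -∞]
  [-9, -20, 0, -∞, -13, -∞]
  [-∞, -∞, -∞, 0, -14, -∞]
  [-∞, -∞, -6, -∞, 0, -1]
  [-∞, -14, -∞, -18, 2, 0]
D(2):
  [0, -∞, -∞, -∞, -6, -∞]
  [-∞, 0, 0, -∞, -7, -∞]
  [-9, -20, 0, -∞, -13, -∞]
  [-∞, -∞, -∞, 0, -14, -∞]
  [-∞, -∞, -6, -∞, 0, -1]
  [-∞, -14, -14, -18, 2, 0]
D(3):
  [0, -∞, -∞, -∞, -6, -∞]
  [-9, 0, 0, -∞, -7, -∞]
  [-9, -20, 0, -∞, -13, -∞]
  [-∞, -∞, -∞, 0, -14, -∞]
  [-15, -26, -6, -∞, 0, -1]
  [-23, -14, -14, -18, 2, 0]
D(4):
  [0, -∞, -∞, -∞, -6, -∞]
  [-9, 0, 0, -∞, -7, -∞]
  [-9, -20, 0, -∞, -13, -∞]
  [-∞, -∞, -∞, 0, -14, -∞]
  [-15, -26, -6, -∞, 0, -1]
  [-23, -14, -14, -18, 2, 0]
Detection: at round 5, diagonal entry (5, 5) turns strictly positive.
Key observation: the cycle 5->4->5 has total weight 2 + (-1), which is strictly positive.
Answer: DIVERGES — positive cycle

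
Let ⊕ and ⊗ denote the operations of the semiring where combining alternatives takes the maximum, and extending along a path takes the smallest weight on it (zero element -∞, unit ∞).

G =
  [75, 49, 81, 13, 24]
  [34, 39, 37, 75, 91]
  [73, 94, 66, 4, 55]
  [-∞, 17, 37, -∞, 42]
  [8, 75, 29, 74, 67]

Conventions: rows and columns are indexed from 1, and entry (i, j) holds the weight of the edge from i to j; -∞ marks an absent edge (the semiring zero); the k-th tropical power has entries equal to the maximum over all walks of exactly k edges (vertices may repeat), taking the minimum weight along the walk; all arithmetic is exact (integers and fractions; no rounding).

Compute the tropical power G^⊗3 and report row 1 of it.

G^⊗2:
  [75, 81, 75, 49, 55]
  [37, 75, 37, 74, 67]
  [73, 66, 73, 75, 91]
  [37, 42, 37, 42, 42]
  [34, 67, 37, 75, 75]
G^⊗3:
  [75, 75, 75, 75, 81]
  [37, 67, 37, 75, 75]
  [73, 75, 73, 74, 67]
  [37, 42, 37, 42, 42]
  [37, 75, 37, 74, 67]
Answer: row 1 of G^⊗3 = [75, 75, 75, 75, 81]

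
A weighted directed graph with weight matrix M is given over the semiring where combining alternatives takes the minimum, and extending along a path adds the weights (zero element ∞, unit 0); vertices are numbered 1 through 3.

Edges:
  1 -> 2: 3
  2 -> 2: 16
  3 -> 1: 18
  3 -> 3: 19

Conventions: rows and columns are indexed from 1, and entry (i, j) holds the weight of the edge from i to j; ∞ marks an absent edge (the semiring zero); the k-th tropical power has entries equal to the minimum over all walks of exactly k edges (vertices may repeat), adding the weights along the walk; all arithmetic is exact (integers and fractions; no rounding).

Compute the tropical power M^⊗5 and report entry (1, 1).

M^⊗2:
  [∞, 19, ∞]
  [∞, 32, ∞]
  [37, 21, 38]
M^⊗3:
  [∞, 35, ∞]
  [∞, 48, ∞]
  [56, 37, 57]
M^⊗4:
  [∞, 51, ∞]
  [∞, 64, ∞]
  [75, 53, 76]
M^⊗5:
  [∞, 67, ∞]
  [∞, 80, ∞]
  [94, 69, 95]
Key observation: no walk of exactly 5 edges connects these vertices, so the entry is the semiring zero.
Answer: (M^⊗5)[1][1] = ∞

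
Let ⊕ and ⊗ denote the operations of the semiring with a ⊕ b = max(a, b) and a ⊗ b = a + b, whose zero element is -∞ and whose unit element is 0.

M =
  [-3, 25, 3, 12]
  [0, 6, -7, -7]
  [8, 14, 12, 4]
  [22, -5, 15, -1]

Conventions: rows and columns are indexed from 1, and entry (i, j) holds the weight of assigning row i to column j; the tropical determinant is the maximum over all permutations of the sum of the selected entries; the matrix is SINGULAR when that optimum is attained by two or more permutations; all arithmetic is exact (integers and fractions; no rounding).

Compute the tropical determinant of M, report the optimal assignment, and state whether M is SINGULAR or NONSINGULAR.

σ = (1, 2, 3, 4): (-3) + 6 + 12 + (-1) = 14
σ = (1, 2, 4, 3): (-3) + 6 + 4 + 15 = 22
σ = (1, 3, 2, 4): (-3) + (-7) + 14 + (-1) = 3
σ = (1, 3, 4, 2): (-3) + (-7) + 4 + (-5) = -11
σ = (1, 4, 2, 3): (-3) + (-7) + 14 + 15 = 19
σ = (1, 4, 3, 2): (-3) + (-7) + 12 + (-5) = -3
σ = (2, 1, 3, 4): 25 + 0 + 12 + (-1) = 36
σ = (2, 1, 4, 3): 25 + 0 + 4 + 15 = 44
σ = (2, 3, 1, 4): 25 + (-7) + 8 + (-1) = 25
σ = (2, 3, 4, 1): 25 + (-7) + 4 + 22 = 44
σ = (2, 4, 1, 3): 25 + (-7) + 8 + 15 = 41
σ = (2, 4, 3, 1): 25 + (-7) + 12 + 22 = 52
σ = (3, 1, 2, 4): 3 + 0 + 14 + (-1) = 16
σ = (3, 1, 4, 2): 3 + 0 + 4 + (-5) = 2
σ = (3, 2, 1, 4): 3 + 6 + 8 + (-1) = 16
σ = (3, 2, 4, 1): 3 + 6 + 4 + 22 = 35
σ = (3, 4, 1, 2): 3 + (-7) + 8 + (-5) = -1
σ = (3, 4, 2, 1): 3 + (-7) + 14 + 22 = 32
σ = (4, 1, 2, 3): 12 + 0 + 14 + 15 = 41
σ = (4, 1, 3, 2): 12 + 0 + 12 + (-5) = 19
σ = (4, 2, 1, 3): 12 + 6 + 8 + 15 = 41
σ = (4, 2, 3, 1): 12 + 6 + 12 + 22 = 52
σ = (4, 3, 1, 2): 12 + (-7) + 8 + (-5) = 8
σ = (4, 3, 2, 1): 12 + (-7) + 14 + 22 = 41
Optimal value attained by: σ = (2, 4, 3, 1).
Answer: det⊕(M) = 52; verdict: SINGULAR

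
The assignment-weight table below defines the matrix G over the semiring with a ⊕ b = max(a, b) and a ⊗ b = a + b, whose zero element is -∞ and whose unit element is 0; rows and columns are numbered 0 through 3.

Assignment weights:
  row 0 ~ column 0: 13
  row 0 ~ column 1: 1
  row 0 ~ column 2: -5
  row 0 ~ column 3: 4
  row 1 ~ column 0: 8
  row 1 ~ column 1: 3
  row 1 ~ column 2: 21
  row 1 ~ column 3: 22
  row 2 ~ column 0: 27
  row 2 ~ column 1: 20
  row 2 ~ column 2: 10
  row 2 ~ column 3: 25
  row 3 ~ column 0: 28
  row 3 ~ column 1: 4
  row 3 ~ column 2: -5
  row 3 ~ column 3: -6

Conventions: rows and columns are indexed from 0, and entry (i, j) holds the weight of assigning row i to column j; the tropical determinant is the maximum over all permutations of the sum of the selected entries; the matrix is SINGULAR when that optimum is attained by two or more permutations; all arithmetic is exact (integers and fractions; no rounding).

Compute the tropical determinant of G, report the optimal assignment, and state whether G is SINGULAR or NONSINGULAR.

σ = (0, 1, 2, 3): 13 + 3 + 10 + (-6) = 20
σ = (0, 1, 3, 2): 13 + 3 + 25 + (-5) = 36
σ = (0, 2, 1, 3): 13 + 21 + 20 + (-6) = 48
σ = (0, 2, 3, 1): 13 + 21 + 25 + 4 = 63
σ = (0, 3, 1, 2): 13 + 22 + 20 + (-5) = 50
σ = (0, 3, 2, 1): 13 + 22 + 10 + 4 = 49
σ = (1, 0, 2, 3): 1 + 8 + 10 + (-6) = 13
σ = (1, 0, 3, 2): 1 + 8 + 25 + (-5) = 29
σ = (1, 2, 0, 3): 1 + 21 + 27 + (-6) = 43
σ = (1, 2, 3, 0): 1 + 21 + 25 + 28 = 75
σ = (1, 3, 0, 2): 1 + 22 + 27 + (-5) = 45
σ = (1, 3, 2, 0): 1 + 22 + 10 + 28 = 61
σ = (2, 0, 1, 3): (-5) + 8 + 20 + (-6) = 17
σ = (2, 0, 3, 1): (-5) + 8 + 25 + 4 = 32
σ = (2, 1, 0, 3): (-5) + 3 + 27 + (-6) = 19
σ = (2, 1, 3, 0): (-5) + 3 + 25 + 28 = 51
σ = (2, 3, 0, 1): (-5) + 22 + 27 + 4 = 48
σ = (2, 3, 1, 0): (-5) + 22 + 20 + 28 = 65
σ = (3, 0, 1, 2): 4 + 8 + 20 + (-5) = 27
σ = (3, 0, 2, 1): 4 + 8 + 10 + 4 = 26
σ = (3, 1, 0, 2): 4 + 3 + 27 + (-5) = 29
σ = (3, 1, 2, 0): 4 + 3 + 10 + 28 = 45
σ = (3, 2, 0, 1): 4 + 21 + 27 + 4 = 56
σ = (3, 2, 1, 0): 4 + 21 + 20 + 28 = 73
Optimal value attained by: σ = (1, 2, 3, 0).
Answer: det⊕(G) = 75; verdict: NONSINGULAR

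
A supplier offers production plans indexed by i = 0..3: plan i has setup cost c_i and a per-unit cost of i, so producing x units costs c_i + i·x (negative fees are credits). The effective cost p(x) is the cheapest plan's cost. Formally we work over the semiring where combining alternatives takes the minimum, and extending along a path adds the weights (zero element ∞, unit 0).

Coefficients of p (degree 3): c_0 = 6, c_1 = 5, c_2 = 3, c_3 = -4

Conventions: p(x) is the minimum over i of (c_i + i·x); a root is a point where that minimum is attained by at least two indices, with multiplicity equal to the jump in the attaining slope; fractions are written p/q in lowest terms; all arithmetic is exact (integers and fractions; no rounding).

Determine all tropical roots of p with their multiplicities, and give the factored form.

hull edge (i=0, c=6) to (i=3, c=-4): slope -10/3, span 3
Factored form: p(x) = -4 ⊗ (x ⊕ 10/3) ⊗ (x ⊕ 10/3) ⊗ (x ⊕ 10/3)
Answer: roots = 10/3 (mult 3)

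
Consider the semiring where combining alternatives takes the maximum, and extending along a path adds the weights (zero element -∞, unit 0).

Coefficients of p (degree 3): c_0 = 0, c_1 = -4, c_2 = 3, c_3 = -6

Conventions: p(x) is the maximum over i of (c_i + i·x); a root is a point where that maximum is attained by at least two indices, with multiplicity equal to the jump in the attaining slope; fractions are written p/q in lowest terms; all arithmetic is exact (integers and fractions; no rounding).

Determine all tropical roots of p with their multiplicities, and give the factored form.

hull edge (i=0, c=0) to (i=2, c=3): slope 3/2, span 2
hull edge (i=2, c=3) to (i=3, c=-6): slope -9, span 1
Factored form: p(x) = -6 ⊗ (x ⊕ (-3/2)) ⊗ (x ⊕ (-3/2)) ⊗ (x ⊕ 9)
Answer: roots = -3/2 (mult 2), 9 (mult 1)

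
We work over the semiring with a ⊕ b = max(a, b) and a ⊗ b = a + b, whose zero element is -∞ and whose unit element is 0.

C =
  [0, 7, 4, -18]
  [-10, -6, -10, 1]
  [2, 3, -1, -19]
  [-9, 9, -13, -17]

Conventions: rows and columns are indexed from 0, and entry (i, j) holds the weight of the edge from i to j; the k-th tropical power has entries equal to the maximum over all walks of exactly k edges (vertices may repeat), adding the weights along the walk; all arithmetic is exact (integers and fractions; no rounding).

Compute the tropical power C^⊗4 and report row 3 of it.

C^⊗2:
  [6, 7, 4, 8]
  [-8, 10, -6, -5]
  [2, 9, 6, 4]
  [-1, 3, -1, 10]
C^⊗3:
  [6, 17, 10, 8]
  [0, 4, 0, 11]
  [8, 13, 6, 10]
  [1, 19, 3, 4]
C^⊗4:
  [12, 17, 10, 18]
  [2, 20, 4, 5]
  [8, 19, 12, 14]
  [9, 13, 9, 20]
Answer: row 3 of C^⊗4 = [9, 13, 9, 20]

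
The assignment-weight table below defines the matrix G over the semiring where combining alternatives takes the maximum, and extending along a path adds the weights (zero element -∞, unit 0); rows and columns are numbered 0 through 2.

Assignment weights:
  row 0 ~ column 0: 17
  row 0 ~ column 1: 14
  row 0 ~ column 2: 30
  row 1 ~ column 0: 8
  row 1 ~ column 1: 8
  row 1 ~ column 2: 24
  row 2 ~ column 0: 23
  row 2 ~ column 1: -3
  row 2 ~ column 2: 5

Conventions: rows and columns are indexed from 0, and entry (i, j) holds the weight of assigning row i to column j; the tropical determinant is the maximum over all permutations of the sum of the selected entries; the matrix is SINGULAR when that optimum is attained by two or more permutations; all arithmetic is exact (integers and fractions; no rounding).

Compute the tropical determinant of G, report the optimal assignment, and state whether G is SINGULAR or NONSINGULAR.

σ = (0, 1, 2): 17 + 8 + 5 = 30
σ = (0, 2, 1): 17 + 24 + (-3) = 38
σ = (1, 0, 2): 14 + 8 + 5 = 27
σ = (1, 2, 0): 14 + 24 + 23 = 61
σ = (2, 0, 1): 30 + 8 + (-3) = 35
σ = (2, 1, 0): 30 + 8 + 23 = 61
Optimal value attained by: σ = (1, 2, 0).
Answer: det⊕(G) = 61; verdict: SINGULAR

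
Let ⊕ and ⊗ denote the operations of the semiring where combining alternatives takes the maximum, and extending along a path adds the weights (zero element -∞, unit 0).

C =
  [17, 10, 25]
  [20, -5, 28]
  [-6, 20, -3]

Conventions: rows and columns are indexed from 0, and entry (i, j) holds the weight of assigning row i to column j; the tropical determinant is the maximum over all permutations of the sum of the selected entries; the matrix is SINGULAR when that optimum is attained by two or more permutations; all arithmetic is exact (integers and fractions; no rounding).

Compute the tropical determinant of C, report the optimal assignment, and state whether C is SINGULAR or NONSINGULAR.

σ = (0, 1, 2): 17 + (-5) + (-3) = 9
σ = (0, 2, 1): 17 + 28 + 20 = 65
σ = (1, 0, 2): 10 + 20 + (-3) = 27
σ = (1, 2, 0): 10 + 28 + (-6) = 32
σ = (2, 0, 1): 25 + 20 + 20 = 65
σ = (2, 1, 0): 25 + (-5) + (-6) = 14
Optimal value attained by: σ = (0, 2, 1).
Answer: det⊕(C) = 65; verdict: SINGULAR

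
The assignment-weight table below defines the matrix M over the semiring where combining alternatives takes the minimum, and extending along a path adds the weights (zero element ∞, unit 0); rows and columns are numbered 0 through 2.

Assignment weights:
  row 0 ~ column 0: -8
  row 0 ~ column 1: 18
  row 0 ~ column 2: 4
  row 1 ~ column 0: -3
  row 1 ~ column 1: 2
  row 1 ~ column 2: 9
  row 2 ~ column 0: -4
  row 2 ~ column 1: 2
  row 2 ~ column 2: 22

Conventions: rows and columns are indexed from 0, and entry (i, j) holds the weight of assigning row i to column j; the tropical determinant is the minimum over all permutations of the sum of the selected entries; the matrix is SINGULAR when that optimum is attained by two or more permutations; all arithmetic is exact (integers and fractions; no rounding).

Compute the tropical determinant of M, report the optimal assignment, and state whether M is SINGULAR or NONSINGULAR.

σ = (0, 1, 2): (-8) + 2 + 22 = 16
σ = (0, 2, 1): (-8) + 9 + 2 = 3
σ = (1, 0, 2): 18 + (-3) + 22 = 37
σ = (1, 2, 0): 18 + 9 + (-4) = 23
σ = (2, 0, 1): 4 + (-3) + 2 = 3
σ = (2, 1, 0): 4 + 2 + (-4) = 2
Optimal value attained by: σ = (2, 1, 0).
Answer: det⊕(M) = 2; verdict: NONSINGULAR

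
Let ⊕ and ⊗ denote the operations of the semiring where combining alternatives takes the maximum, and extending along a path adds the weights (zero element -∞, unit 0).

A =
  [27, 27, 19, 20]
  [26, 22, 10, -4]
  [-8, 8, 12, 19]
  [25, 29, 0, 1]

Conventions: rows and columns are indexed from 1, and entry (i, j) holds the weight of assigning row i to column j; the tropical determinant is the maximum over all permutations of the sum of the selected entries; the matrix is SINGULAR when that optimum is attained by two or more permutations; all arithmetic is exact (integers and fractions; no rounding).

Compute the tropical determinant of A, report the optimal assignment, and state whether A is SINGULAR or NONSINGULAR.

σ = (1, 2, 3, 4): 27 + 22 + 12 + 1 = 62
σ = (1, 2, 4, 3): 27 + 22 + 19 + 0 = 68
σ = (1, 3, 2, 4): 27 + 10 + 8 + 1 = 46
σ = (1, 3, 4, 2): 27 + 10 + 19 + 29 = 85
σ = (1, 4, 2, 3): 27 + (-4) + 8 + 0 = 31
σ = (1, 4, 3, 2): 27 + (-4) + 12 + 29 = 64
σ = (2, 1, 3, 4): 27 + 26 + 12 + 1 = 66
σ = (2, 1, 4, 3): 27 + 26 + 19 + 0 = 72
σ = (2, 3, 1, 4): 27 + 10 + (-8) + 1 = 30
σ = (2, 3, 4, 1): 27 + 10 + 19 + 25 = 81
σ = (2, 4, 1, 3): 27 + (-4) + (-8) + 0 = 15
σ = (2, 4, 3, 1): 27 + (-4) + 12 + 25 = 60
σ = (3, 1, 2, 4): 19 + 26 + 8 + 1 = 54
σ = (3, 1, 4, 2): 19 + 26 + 19 + 29 = 93
σ = (3, 2, 1, 4): 19 + 22 + (-8) + 1 = 34
σ = (3, 2, 4, 1): 19 + 22 + 19 + 25 = 85
σ = (3, 4, 1, 2): 19 + (-4) + (-8) + 29 = 36
σ = (3, 4, 2, 1): 19 + (-4) + 8 + 25 = 48
σ = (4, 1, 2, 3): 20 + 26 + 8 + 0 = 54
σ = (4, 1, 3, 2): 20 + 26 + 12 + 29 = 87
σ = (4, 2, 1, 3): 20 + 22 + (-8) + 0 = 34
σ = (4, 2, 3, 1): 20 + 22 + 12 + 25 = 79
σ = (4, 3, 1, 2): 20 + 10 + (-8) + 29 = 51
σ = (4, 3, 2, 1): 20 + 10 + 8 + 25 = 63
Optimal value attained by: σ = (3, 1, 4, 2).
Answer: det⊕(A) = 93; verdict: NONSINGULAR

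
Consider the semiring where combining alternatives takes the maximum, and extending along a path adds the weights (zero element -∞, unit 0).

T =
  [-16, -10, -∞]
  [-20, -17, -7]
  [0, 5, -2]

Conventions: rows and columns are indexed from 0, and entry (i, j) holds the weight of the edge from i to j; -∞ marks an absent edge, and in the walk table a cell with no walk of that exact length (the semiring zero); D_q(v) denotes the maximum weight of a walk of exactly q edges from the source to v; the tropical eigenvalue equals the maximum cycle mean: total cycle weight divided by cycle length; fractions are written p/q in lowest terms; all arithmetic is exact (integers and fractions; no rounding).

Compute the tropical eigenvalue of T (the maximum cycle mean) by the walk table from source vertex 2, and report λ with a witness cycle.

q=0: [-∞, -∞, 0]
q=1: [0, 5, -2]
q=2: [-2, 3, -2]
q=3: [-2, 3, -4]
Optimal cycle mean attained by: cycle 1->2->1, total (-7) + 5, length 2.
Answer: λ = -1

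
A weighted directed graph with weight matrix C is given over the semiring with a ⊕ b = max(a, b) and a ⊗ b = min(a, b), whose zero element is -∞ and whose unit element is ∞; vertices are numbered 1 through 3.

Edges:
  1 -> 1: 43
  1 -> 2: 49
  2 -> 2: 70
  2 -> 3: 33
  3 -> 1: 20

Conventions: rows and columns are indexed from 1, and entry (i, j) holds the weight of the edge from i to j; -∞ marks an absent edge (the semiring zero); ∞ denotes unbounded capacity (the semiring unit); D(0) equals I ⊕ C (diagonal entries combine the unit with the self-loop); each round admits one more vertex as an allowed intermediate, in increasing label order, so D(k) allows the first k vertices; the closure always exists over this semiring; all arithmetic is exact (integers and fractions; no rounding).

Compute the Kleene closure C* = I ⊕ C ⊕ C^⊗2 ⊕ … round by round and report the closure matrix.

D(0):
  [∞, 49, -∞]
  [-∞, ∞, 33]
  [20, -∞, ∞]
D(1):
  [∞, 49, -∞]
  [-∞, ∞, 33]
  [20, 20, ∞]
D(2):
  [∞, 49, 33]
  [-∞, ∞, 33]
  [20, 20, ∞]
D(3):
  [∞, 49, 33]
  [20, ∞, 33]
  [20, 20, ∞]
Answer: C* = [[∞, 49, 33], [20, ∞, 33], [20, 20, ∞]]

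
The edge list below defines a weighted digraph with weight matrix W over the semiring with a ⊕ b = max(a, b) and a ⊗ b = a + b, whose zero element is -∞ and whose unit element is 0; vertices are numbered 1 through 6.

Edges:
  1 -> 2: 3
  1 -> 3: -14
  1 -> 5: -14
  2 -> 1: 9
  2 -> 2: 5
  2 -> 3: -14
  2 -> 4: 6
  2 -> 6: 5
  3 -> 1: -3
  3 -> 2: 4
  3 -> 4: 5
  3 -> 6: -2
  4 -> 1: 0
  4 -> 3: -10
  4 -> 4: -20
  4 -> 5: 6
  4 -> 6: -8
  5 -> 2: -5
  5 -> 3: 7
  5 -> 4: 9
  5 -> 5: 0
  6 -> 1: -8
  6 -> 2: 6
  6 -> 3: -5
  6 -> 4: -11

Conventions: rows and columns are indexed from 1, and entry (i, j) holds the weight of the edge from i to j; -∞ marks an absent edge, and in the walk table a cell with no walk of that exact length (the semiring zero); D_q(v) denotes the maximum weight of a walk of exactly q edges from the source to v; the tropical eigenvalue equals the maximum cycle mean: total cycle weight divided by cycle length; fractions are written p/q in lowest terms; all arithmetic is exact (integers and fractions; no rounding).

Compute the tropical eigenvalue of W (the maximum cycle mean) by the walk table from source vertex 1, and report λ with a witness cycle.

q=0: [0, -∞, -∞, -∞, -∞, -∞]
q=1: [-∞, 3, -14, -∞, -14, -∞]
q=2: [12, 8, -7, 9, -14, 8]
q=3: [17, 15, 3, 14, 15, 13]
q=4: [24, 20, 22, 24, 20, 20]
q=5: [29, 27, 27, 29, 30, 25]
q=6: [36, 32, 37, 39, 35, 32]
Optimal cycle mean attained by: cycle 4->5->4, total 6 + 9, length 2.
Answer: λ = 15/2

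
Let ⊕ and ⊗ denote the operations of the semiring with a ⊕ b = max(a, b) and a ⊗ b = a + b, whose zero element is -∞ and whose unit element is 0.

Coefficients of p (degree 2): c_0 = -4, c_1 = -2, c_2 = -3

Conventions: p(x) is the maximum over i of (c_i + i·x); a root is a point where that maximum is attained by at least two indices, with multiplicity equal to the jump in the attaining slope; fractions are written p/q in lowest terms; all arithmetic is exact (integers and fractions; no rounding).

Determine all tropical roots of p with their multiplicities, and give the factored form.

hull edge (i=0, c=-4) to (i=1, c=-2): slope 2, span 1
hull edge (i=1, c=-2) to (i=2, c=-3): slope -1, span 1
Factored form: p(x) = -3 ⊗ (x ⊕ (-2)) ⊗ (x ⊕ 1)
Answer: roots = -2 (mult 1), 1 (mult 1)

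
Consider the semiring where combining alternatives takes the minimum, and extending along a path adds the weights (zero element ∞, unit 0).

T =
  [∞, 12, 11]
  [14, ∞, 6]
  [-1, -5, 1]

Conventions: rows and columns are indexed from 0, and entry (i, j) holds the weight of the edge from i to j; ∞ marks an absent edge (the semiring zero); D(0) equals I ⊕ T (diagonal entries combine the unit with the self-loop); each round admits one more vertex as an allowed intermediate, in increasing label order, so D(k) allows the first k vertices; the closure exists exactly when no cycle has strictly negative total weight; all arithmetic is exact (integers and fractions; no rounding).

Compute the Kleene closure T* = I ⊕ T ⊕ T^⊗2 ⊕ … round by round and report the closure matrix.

D(0):
  [0, 12, 11]
  [14, 0, 6]
  [-1, -5, 0]
D(1):
  [0, 12, 11]
  [14, 0, 6]
  [-1, -5, 0]
D(2):
  [0, 12, 11]
  [14, 0, 6]
  [-1, -5, 0]
D(3):
  [0, 6, 11]
  [5, 0, 6]
  [-1, -5, 0]
Answer: T* = [[0, 6, 11], [5, 0, 6], [-1, -5, 0]]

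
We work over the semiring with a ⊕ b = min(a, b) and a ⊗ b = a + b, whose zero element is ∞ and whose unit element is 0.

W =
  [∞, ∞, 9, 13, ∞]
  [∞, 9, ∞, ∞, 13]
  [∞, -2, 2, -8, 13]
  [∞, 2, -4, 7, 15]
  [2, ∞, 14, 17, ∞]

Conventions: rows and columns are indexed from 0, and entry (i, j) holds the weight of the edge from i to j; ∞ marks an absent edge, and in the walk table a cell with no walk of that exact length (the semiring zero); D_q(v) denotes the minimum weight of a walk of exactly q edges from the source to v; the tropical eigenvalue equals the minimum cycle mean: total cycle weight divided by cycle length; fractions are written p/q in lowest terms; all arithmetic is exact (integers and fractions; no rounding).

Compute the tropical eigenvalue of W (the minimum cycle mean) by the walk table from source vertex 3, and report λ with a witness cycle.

q=0: [∞, ∞, ∞, 0, ∞]
q=1: [∞, 2, -4, 7, 15]
q=2: [17, -6, -2, -12, 9]
q=3: [11, -10, -16, -10, 3]
q=4: [5, -18, -14, -24, -3]
q=5: [-1, -22, -28, -22, -9]
Optimal cycle mean attained by: cycle 2->3->2, total (-8) + (-4), length 2.
Answer: λ = -6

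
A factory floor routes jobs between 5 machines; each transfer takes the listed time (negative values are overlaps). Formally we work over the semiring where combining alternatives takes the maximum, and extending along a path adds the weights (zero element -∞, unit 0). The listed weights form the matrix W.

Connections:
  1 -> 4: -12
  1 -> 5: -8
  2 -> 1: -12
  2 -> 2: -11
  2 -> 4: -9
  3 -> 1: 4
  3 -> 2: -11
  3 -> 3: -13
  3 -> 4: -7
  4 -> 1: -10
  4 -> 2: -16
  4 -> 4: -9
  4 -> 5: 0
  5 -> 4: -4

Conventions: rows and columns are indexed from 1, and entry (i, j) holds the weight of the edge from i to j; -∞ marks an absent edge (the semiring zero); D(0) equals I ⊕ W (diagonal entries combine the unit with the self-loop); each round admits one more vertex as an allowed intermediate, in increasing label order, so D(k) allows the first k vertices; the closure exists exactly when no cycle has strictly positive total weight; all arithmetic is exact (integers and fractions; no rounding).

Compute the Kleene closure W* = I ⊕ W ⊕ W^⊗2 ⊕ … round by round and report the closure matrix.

D(0):
  [0, -∞, -∞, -12, -8]
  [-12, 0, -∞, -9, -∞]
  [4, -11, 0, -7, -∞]
  [-10, -16, -∞, 0, 0]
  [-∞, -∞, -∞, -4, 0]
D(1):
  [0, -∞, -∞, -12, -8]
  [-12, 0, -∞, -9, -20]
  [4, -11, 0, -7, -4]
  [-10, -16, -∞, 0, 0]
  [-∞, -∞, -∞, -4, 0]
D(2):
  [0, -∞, -∞, -12, -8]
  [-12, 0, -∞, -9, -20]
  [4, -11, 0, -7, -4]
  [-10, -16, -∞, 0, 0]
  [-∞, -∞, -∞, -4, 0]
D(3):
  [0, -∞, -∞, -12, -8]
  [-12, 0, -∞, -9, -20]
  [4, -11, 0, -7, -4]
  [-10, -16, -∞, 0, 0]
  [-∞, -∞, -∞, -4, 0]
D(4):
  [0, -28, -∞, -12, -8]
  [-12, 0, -∞, -9, -9]
  [4, -11, 0, -7, -4]
  [-10, -16, -∞, 0, 0]
  [-14, -20, -∞, -4, 0]
D(5):
  [0, -28, -∞, -12, -8]
  [-12, 0, -∞, -9, -9]
  [4, -11, 0, -7, -4]
  [-10, -16, -∞, 0, 0]
  [-14, -20, -∞, -4, 0]
Answer: W* = [[0, -28, -∞, -12, -8], [-12, 0, -∞, -9, -9], [4, -11, 0, -7, -4], [-10, -16, -∞, 0, 0], [-14, -20, -∞, -4, 0]]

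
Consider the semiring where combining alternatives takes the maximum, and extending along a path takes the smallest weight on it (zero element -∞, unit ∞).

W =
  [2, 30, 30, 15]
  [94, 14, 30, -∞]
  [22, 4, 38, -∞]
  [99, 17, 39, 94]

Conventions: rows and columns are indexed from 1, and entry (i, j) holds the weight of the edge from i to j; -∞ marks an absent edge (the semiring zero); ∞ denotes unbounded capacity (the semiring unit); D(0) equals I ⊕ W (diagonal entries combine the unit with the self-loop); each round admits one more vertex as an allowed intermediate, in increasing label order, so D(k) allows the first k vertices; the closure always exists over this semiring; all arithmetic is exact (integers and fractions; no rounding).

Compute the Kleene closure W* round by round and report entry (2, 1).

D(0):
  [∞, 30, 30, 15]
  [94, ∞, 30, -∞]
  [22, 4, ∞, -∞]
  [99, 17, 39, ∞]
D(1):
  [∞, 30, 30, 15]
  [94, ∞, 30, 15]
  [22, 22, ∞, 15]
  [99, 30, 39, ∞]
D(2):
  [∞, 30, 30, 15]
  [94, ∞, 30, 15]
  [22, 22, ∞, 15]
  [99, 30, 39, ∞]
D(3):
  [∞, 30, 30, 15]
  [94, ∞, 30, 15]
  [22, 22, ∞, 15]
  [99, 30, 39, ∞]
D(4):
  [∞, 30, 30, 15]
  [94, ∞, 30, 15]
  [22, 22, ∞, 15]
  [99, 30, 39, ∞]
Answer: W*[2][1] = 94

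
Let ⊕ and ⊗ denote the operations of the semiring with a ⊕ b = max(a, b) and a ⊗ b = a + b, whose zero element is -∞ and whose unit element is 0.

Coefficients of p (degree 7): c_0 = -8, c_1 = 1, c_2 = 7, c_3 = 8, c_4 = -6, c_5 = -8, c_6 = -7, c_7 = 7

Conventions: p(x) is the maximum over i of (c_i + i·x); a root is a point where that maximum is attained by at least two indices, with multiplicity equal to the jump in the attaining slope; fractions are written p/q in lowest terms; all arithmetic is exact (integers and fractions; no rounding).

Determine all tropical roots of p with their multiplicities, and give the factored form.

hull edge (i=0, c=-8) to (i=1, c=1): slope 9, span 1
hull edge (i=1, c=1) to (i=2, c=7): slope 6, span 1
hull edge (i=2, c=7) to (i=3, c=8): slope 1, span 1
hull edge (i=3, c=8) to (i=7, c=7): slope -1/4, span 4
Factored form: p(x) = 7 ⊗ (x ⊕ (-9)) ⊗ (x ⊕ (-6)) ⊗ (x ⊕ (-1)) ⊗ (x ⊕ 1/4) ⊗ (x ⊕ 1/4) ⊗ (x ⊕ 1/4) ⊗ (x ⊕ 1/4)
Answer: roots = -9 (mult 1), -6 (mult 1), -1 (mult 1), 1/4 (mult 4)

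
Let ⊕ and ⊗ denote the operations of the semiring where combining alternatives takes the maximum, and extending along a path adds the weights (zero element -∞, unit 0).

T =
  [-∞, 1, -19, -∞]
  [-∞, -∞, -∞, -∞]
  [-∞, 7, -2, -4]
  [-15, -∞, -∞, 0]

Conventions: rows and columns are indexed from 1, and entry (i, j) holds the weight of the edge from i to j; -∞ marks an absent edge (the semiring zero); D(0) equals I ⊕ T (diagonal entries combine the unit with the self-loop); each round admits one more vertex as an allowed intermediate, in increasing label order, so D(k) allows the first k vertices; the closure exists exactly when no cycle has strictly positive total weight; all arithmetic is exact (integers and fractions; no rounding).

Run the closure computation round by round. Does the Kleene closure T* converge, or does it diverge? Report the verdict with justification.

D(0):
  [0, 1, -19, -∞]
  [-∞, 0, -∞, -∞]
  [-∞, 7, 0, -4]
  [-15, -∞, -∞, 0]
D(1):
  [0, 1, -19, -∞]
  [-∞, 0, -∞, -∞]
  [-∞, 7, 0, -4]
  [-15, -14, -34, 0]
D(2):
  [0, 1, -19, -∞]
  [-∞, 0, -∞, -∞]
  [-∞, 7, 0, -4]
  [-15, -14, -34, 0]
D(3):
  [0, 1, -19, -23]
  [-∞, 0, -∞, -∞]
  [-∞, 7, 0, -4]
  [-15, -14, -34, 0]
D(4):
  [0, 1, -19, -23]
  [-∞, 0, -∞, -∞]
  [-19, 7, 0, -4]
  [-15, -14, -34, 0]
Key observation: every diagonal entry stays at the unit through all rounds, so no improving cycle exists.
Answer: CONVERGES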